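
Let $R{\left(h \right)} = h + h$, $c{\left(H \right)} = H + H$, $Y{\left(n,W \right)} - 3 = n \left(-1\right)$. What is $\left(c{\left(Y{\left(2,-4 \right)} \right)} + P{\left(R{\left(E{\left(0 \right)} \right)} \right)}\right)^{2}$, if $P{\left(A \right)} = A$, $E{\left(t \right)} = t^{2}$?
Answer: $4$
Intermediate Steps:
$Y{\left(n,W \right)} = 3 - n$ ($Y{\left(n,W \right)} = 3 + n \left(-1\right) = 3 - n$)
$c{\left(H \right)} = 2 H$
$R{\left(h \right)} = 2 h$
$\left(c{\left(Y{\left(2,-4 \right)} \right)} + P{\left(R{\left(E{\left(0 \right)} \right)} \right)}\right)^{2} = \left(2 \left(3 - 2\right) + 2 \cdot 0^{2}\right)^{2} = \left(2 \left(3 - 2\right) + 2 \cdot 0\right)^{2} = \left(2 \cdot 1 + 0\right)^{2} = \left(2 + 0\right)^{2} = 2^{2} = 4$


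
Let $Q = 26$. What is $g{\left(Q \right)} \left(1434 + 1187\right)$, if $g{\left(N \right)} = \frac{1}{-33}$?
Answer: $- \frac{2621}{33} \approx -79.424$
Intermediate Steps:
$g{\left(N \right)} = - \frac{1}{33}$
$g{\left(Q \right)} \left(1434 + 1187\right) = - \frac{1434 + 1187}{33} = \left(- \frac{1}{33}\right) 2621 = - \frac{2621}{33}$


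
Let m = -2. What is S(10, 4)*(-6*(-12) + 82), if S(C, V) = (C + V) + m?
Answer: 1848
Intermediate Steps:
S(C, V) = -2 + C + V (S(C, V) = (C + V) - 2 = -2 + C + V)
S(10, 4)*(-6*(-12) + 82) = (-2 + 10 + 4)*(-6*(-12) + 82) = 12*(72 + 82) = 12*154 = 1848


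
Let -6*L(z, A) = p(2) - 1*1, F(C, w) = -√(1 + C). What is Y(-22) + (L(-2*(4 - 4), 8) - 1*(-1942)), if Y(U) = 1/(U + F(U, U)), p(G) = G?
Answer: 5883623/3030 + I*√21/505 ≈ 1941.8 + 0.0090744*I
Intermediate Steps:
L(z, A) = -⅙ (L(z, A) = -(2 - 1*1)/6 = -(2 - 1)/6 = -⅙*1 = -⅙)
Y(U) = 1/(U - √(1 + U))
Y(-22) + (L(-2*(4 - 4), 8) - 1*(-1942)) = 1/(-22 - √(1 - 22)) + (-⅙ - 1*(-1942)) = 1/(-22 - √(-21)) + (-⅙ + 1942) = 1/(-22 - I*√21) + 11651/6 = 11651/6 + 1/(-22 - I*√21)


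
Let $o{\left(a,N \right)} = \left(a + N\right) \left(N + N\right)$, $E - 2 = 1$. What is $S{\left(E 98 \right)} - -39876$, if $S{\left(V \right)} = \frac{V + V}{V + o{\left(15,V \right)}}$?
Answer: $\frac{24683246}{619} \approx 39876.0$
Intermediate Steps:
$E = 3$ ($E = 2 + 1 = 3$)
$o{\left(a,N \right)} = 2 N \left(N + a\right)$ ($o{\left(a,N \right)} = \left(N + a\right) 2 N = 2 N \left(N + a\right)$)
$S{\left(V \right)} = \frac{2 V}{V + 2 V \left(15 + V\right)}$ ($S{\left(V \right)} = \frac{V + V}{V + 2 V \left(V + 15\right)} = \frac{2 V}{V + 2 V \left(15 + V\right)}$)
$S{\left(E 98 \right)} - -39876 = \frac{2}{31 + 2 \cdot 3 \cdot 98} - -39876 = \frac{2}{31 + 2 \cdot 294} + 39876 = \frac{2}{31 + 588} + 39876 = \frac{2}{619} + 39876 = \frac{24683246}{619}$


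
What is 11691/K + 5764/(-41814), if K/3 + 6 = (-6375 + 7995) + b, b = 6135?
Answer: 2190443/6000309 ≈ 0.36506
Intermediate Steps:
K = 23247 (K = -18 + 3*((-6375 + 7995) + 6135) = -18 + 3*(1620 + 6135) = -18 + 3*7755 = -18 + 23265 = 23247)
11691/K + 5764/(-41814) = 11691/23247 + 5764/(-41814) = 11691*(1/23247) + 5764*(-1/41814) = 433/861 - 2882/20907 = 2190443/6000309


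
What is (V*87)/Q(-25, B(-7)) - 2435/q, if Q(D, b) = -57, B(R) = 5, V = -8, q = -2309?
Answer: 581953/43871 ≈ 13.265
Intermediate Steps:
(V*87)/Q(-25, B(-7)) - 2435/q = -8*87/(-57) - 2435/(-2309) = -696*(-1/57) - 2435*(-1/2309) = 232/19 + 2435/2309 = 581953/43871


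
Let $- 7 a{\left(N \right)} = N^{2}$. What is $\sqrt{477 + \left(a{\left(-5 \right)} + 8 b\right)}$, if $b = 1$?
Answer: $\frac{\sqrt{23590}}{7} \approx 21.941$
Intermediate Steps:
$a{\left(N \right)} = - \frac{N^{2}}{7}$
$\sqrt{477 + \left(a{\left(-5 \right)} + 8 b\right)} = \sqrt{477 + \left(- \frac{\left(-5\right)^{2}}{7} + 8 \cdot 1\right)} = \sqrt{477 + \left(\left(- \frac{1}{7}\right) 25 + 8\right)} = \sqrt{477 + \left(- \frac{25}{7} + 8\right)} = \sqrt{477 + \frac{31}{7}} = \sqrt{\frac{3370}{7}} = \frac{\sqrt{23590}}{7}$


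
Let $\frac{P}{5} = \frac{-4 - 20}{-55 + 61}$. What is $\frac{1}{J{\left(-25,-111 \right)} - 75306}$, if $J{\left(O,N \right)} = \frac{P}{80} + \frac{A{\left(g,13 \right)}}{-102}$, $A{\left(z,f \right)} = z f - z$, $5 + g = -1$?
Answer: $- \frac{68}{5120777} \approx -1.3279 \cdot 10^{-5}$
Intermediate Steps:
$g = -6$ ($g = -5 - 1 = -6$)
$P = -20$ ($P = 5 \frac{-4 - 20}{-55 + 61} = 5 \left(- \frac{24}{6}\right) = 5 \left(\left(-24\right) \frac{1}{6}\right) = 5 \left(-4\right) = -20$)
$A{\left(z,f \right)} = - z + f z$ ($A{\left(z,f \right)} = f z - z = - z + f z$)
$J{\left(O,N \right)} = \frac{31}{68}$ ($J{\left(O,N \right)} = - \frac{20}{80} + \frac{\left(-6\right) \left(-1 + 13\right)}{-102} = \left(-20\right) \frac{1}{80} + \left(-6\right) 12 \left(- \frac{1}{102}\right) = - \frac{1}{4} - - \frac{12}{17} = - \frac{1}{4} + \frac{12}{17} = \frac{31}{68}$)
$\frac{1}{J{\left(-25,-111 \right)} - 75306} = \frac{1}{\frac{31}{68} - 75306} = \frac{1}{- \frac{5120777}{68}} = - \frac{68}{5120777}$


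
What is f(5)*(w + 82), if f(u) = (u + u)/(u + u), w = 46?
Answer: 128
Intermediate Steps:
f(u) = 1 (f(u) = (2*u)/((2*u)) = (2*u)*(1/(2*u)) = 1)
f(5)*(w + 82) = 1*(46 + 82) = 1*128 = 128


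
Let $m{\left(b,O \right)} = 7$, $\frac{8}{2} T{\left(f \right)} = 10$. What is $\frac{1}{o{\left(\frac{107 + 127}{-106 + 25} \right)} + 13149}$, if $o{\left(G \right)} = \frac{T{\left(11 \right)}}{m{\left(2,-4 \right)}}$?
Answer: $\frac{14}{184091} \approx 7.6049 \cdot 10^{-5}$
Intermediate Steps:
$T{\left(f \right)} = \frac{5}{2}$ ($T{\left(f \right)} = \frac{1}{4} \cdot 10 = \frac{5}{2}$)
$o{\left(G \right)} = \frac{5}{14}$ ($o{\left(G \right)} = \frac{5}{2 \cdot 7} = \frac{5}{2} \cdot \frac{1}{7} = \frac{5}{14}$)
$\frac{1}{o{\left(\frac{107 + 127}{-106 + 25} \right)} + 13149} = \frac{1}{\frac{5}{14} + 13149} = \frac{1}{\frac{184091}{14}} = \frac{14}{184091}$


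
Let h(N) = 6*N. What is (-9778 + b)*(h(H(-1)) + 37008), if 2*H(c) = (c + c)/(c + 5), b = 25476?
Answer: 580928037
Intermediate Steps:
H(c) = c/(5 + c) (H(c) = ((c + c)/(c + 5))/2 = ((2*c)/(5 + c))/2 = (2*c/(5 + c))/2 = c/(5 + c))
(-9778 + b)*(h(H(-1)) + 37008) = (-9778 + 25476)*(6*(-1/(5 - 1)) + 37008) = 15698*(6*(-1/4) + 37008) = 15698*(6*(-1*¼) + 37008) = 15698*(6*(-¼) + 37008) = 15698*(-3/2 + 37008) = 15698*(74013/2) = 580928037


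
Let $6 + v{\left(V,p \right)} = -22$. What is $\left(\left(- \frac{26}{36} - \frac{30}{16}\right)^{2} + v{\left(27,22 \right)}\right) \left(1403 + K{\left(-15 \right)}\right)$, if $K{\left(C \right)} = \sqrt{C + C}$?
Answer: $- \frac{154586749}{5184} - \frac{110183 i \sqrt{30}}{5184} \approx -29820.0 - 116.42 i$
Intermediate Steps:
$v{\left(V,p \right)} = -28$ ($v{\left(V,p \right)} = -6 - 22 = -28$)
$K{\left(C \right)} = \sqrt{2} \sqrt{C}$ ($K{\left(C \right)} = \sqrt{2 C} = \sqrt{2} \sqrt{C}$)
$\left(\left(- \frac{26}{36} - \frac{30}{16}\right)^{2} + v{\left(27,22 \right)}\right) \left(1403 + K{\left(-15 \right)}\right) = \left(\left(- \frac{26}{36} - \frac{30}{16}\right)^{2} - 28\right) \left(1403 + \sqrt{2} \sqrt{-15}\right) = \left(\left(\left(-26\right) \frac{1}{36} - \frac{15}{8}\right)^{2} - 28\right) \left(1403 + \sqrt{2} i \sqrt{15}\right) = \left(\left(- \frac{13}{18} - \frac{15}{8}\right)^{2} - 28\right) \left(1403 + i \sqrt{30}\right) = \left(\left(- \frac{187}{72}\right)^{2} - 28\right) \left(1403 + i \sqrt{30}\right) = \left(\frac{34969}{5184} - 28\right) \left(1403 + i \sqrt{30}\right) = - \frac{110183 \left(1403 + i \sqrt{30}\right)}{5184} = - \frac{154586749}{5184} - \frac{110183 i \sqrt{30}}{5184}$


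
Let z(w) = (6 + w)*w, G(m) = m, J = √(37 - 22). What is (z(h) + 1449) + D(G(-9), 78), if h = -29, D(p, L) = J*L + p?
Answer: 2107 + 78*√15 ≈ 2409.1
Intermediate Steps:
J = √15 ≈ 3.8730
D(p, L) = p + L*√15 (D(p, L) = √15*L + p = L*√15 + p = p + L*√15)
z(w) = w*(6 + w)
(z(h) + 1449) + D(G(-9), 78) = (-29*(6 - 29) + 1449) + (-9 + 78*√15) = (-29*(-23) + 1449) + (-9 + 78*√15) = (667 + 1449) + (-9 + 78*√15) = 2116 + (-9 + 78*√15) = 2107 + 78*√15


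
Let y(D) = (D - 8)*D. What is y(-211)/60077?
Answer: 46209/60077 ≈ 0.76916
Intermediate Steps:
y(D) = D*(-8 + D) (y(D) = (-8 + D)*D = D*(-8 + D))
y(-211)/60077 = -211*(-8 - 211)/60077 = -211*(-219)*(1/60077) = 46209*(1/60077) = 46209/60077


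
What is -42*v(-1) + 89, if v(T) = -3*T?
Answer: -37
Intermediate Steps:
-42*v(-1) + 89 = -(-126)*(-1) + 89 = -42*3 + 89 = -126 + 89 = -37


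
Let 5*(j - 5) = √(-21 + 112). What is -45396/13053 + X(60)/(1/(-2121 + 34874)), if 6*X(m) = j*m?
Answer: 7125400018/4351 + 65506*√91 ≈ 2.2625e+6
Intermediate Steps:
j = 5 + √91/5 (j = 5 + √(-21 + 112)/5 = 5 + √91/5 ≈ 6.9079)
X(m) = m*(5 + √91/5)/6 (X(m) = ((5 + √91/5)*m)/6 = (m*(5 + √91/5))/6 = m*(5 + √91/5)/6)
-45396/13053 + X(60)/(1/(-2121 + 34874)) = -45396/13053 + ((1/30)*60*(25 + √91))/(1/(-2121 + 34874)) = -45396*1/13053 + (50 + 2*√91)/(1/32753) = -15132/4351 + (50 + 2*√91)/(1/32753) = -15132/4351 + (50 + 2*√91)*32753 = -15132/4351 + (1637650 + 65506*√91) = 7125400018/4351 + 65506*√91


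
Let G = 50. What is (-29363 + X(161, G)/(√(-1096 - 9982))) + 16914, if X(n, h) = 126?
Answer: -12449 - 63*I*√11078/5539 ≈ -12449.0 - 1.1971*I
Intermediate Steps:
(-29363 + X(161, G)/(√(-1096 - 9982))) + 16914 = (-29363 + 126/(√(-1096 - 9982))) + 16914 = (-29363 + 126/(√(-11078))) + 16914 = (-29363 + 126/((I*√11078))) + 16914 = (-29363 + 126*(-I*√11078/11078)) + 16914 = (-29363 - 63*I*√11078/5539) + 16914 = -12449 - 63*I*√11078/5539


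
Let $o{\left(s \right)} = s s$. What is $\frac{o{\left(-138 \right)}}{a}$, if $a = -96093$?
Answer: $- \frac{2116}{10677} \approx -0.19818$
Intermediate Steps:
$o{\left(s \right)} = s^{2}$
$\frac{o{\left(-138 \right)}}{a} = \frac{\left(-138\right)^{2}}{-96093} = 19044 \left(- \frac{1}{96093}\right) = - \frac{2116}{10677}$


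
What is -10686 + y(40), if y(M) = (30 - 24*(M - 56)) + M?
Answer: -10232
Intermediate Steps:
y(M) = 1374 - 23*M (y(M) = (30 - 24*(-56 + M)) + M = (30 + (1344 - 24*M)) + M = (1374 - 24*M) + M = 1374 - 23*M)
-10686 + y(40) = -10686 + (1374 - 23*40) = -10686 + (1374 - 920) = -10686 + 454 = -10232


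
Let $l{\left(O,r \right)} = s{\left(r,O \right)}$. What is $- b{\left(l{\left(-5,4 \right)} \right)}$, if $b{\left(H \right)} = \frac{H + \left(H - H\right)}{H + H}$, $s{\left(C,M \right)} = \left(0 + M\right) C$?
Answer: $- \frac{1}{2} \approx -0.5$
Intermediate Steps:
$s{\left(C,M \right)} = C M$ ($s{\left(C,M \right)} = M C = C M$)
$l{\left(O,r \right)} = O r$ ($l{\left(O,r \right)} = r O = O r$)
$b{\left(H \right)} = \frac{1}{2}$ ($b{\left(H \right)} = \frac{H + 0}{2 H} = H \frac{1}{2 H} = \frac{1}{2}$)
$- b{\left(l{\left(-5,4 \right)} \right)} = \left(-1\right) \frac{1}{2} = - \frac{1}{2}$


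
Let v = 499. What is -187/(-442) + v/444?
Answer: 8929/5772 ≈ 1.5470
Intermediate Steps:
-187/(-442) + v/444 = -187/(-442) + 499/444 = -187*(-1/442) + 499*(1/444) = 11/26 + 499/444 = 8929/5772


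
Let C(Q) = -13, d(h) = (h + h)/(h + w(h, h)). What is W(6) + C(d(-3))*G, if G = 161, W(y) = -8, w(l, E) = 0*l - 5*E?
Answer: -2101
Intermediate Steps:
w(l, E) = -5*E (w(l, E) = 0 - 5*E = -5*E)
d(h) = -½ (d(h) = (h + h)/(h - 5*h) = (2*h)/((-4*h)) = (2*h)*(-1/(4*h)) = -½)
W(6) + C(d(-3))*G = -8 - 13*161 = -8 - 2093 = -2101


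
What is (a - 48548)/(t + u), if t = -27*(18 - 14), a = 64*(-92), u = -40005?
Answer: 54436/40113 ≈ 1.3571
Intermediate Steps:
a = -5888
t = -108 (t = -27*4 = -108)
(a - 48548)/(t + u) = (-5888 - 48548)/(-108 - 40005) = -54436/(-40113) = -54436*(-1/40113) = 54436/40113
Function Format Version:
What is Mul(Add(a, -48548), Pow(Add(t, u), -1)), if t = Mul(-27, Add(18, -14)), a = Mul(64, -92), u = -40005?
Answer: Rational(54436, 40113) ≈ 1.3571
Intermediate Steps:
a = -5888
t = -108 (t = Mul(-27, 4) = -108)
Mul(Add(a, -48548), Pow(Add(t, u), -1)) = Mul(Add(-5888, -48548), Pow(Add(-108, -40005), -1)) = Mul(-54436, Pow(-40113, -1)) = Mul(-54436, Rational(-1, 40113)) = Rational(54436, 40113)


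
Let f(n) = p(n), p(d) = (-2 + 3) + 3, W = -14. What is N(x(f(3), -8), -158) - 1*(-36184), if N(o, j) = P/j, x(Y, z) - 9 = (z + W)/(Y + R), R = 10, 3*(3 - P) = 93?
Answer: 2858550/79 ≈ 36184.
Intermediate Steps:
P = -28 (P = 3 - 1/3*93 = 3 - 31 = -28)
p(d) = 4 (p(d) = 1 + 3 = 4)
f(n) = 4
x(Y, z) = 9 + (-14 + z)/(10 + Y) (x(Y, z) = 9 + (z - 14)/(Y + 10) = 9 + (-14 + z)/(10 + Y))
N(o, j) = -28/j
N(x(f(3), -8), -158) - 1*(-36184) = -28/(-158) - 1*(-36184) = -28*(-1/158) + 36184 = 14/79 + 36184 = 2858550/79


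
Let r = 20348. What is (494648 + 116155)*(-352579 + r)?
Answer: -202927691493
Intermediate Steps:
(494648 + 116155)*(-352579 + r) = (494648 + 116155)*(-352579 + 20348) = 610803*(-332231) = -202927691493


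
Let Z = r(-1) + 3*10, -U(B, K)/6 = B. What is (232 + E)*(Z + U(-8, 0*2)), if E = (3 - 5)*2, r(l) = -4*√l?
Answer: 17784 - 912*I ≈ 17784.0 - 912.0*I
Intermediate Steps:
U(B, K) = -6*B
E = -4 (E = -2*2 = -4)
Z = 30 - 4*I (Z = -4*I + 3*10 = -4*I + 30 = 30 - 4*I ≈ 30.0 - 4.0*I)
(232 + E)*(Z + U(-8, 0*2)) = (232 - 4)*((30 - 4*I) - 6*(-8)) = 228*((30 - 4*I) + 48) = 228*(78 - 4*I) = 17784 - 912*I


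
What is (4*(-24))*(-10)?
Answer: 960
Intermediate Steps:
(4*(-24))*(-10) = -96*(-10) = 960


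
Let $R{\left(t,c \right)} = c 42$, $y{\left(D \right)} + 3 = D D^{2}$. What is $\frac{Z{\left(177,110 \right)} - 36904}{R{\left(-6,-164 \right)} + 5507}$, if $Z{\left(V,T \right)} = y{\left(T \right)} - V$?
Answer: $- \frac{1293916}{1381} \approx -936.94$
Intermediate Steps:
$y{\left(D \right)} = -3 + D^{3}$ ($y{\left(D \right)} = -3 + D D^{2} = -3 + D^{3}$)
$R{\left(t,c \right)} = 42 c$
$Z{\left(V,T \right)} = -3 + T^{3} - V$ ($Z{\left(V,T \right)} = \left(-3 + T^{3}\right) - V = -3 + T^{3} - V$)
$\frac{Z{\left(177,110 \right)} - 36904}{R{\left(-6,-164 \right)} + 5507} = \frac{\left(-3 + 110^{3} - 177\right) - 36904}{42 \left(-164\right) + 5507} = \frac{\left(-3 + 1331000 - 177\right) - 36904}{-6888 + 5507} = \frac{1330820 - 36904}{-1381} = 1293916 \left(- \frac{1}{1381}\right) = - \frac{1293916}{1381}$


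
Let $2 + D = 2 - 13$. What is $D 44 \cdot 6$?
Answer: $-3432$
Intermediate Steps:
$D = -13$ ($D = -2 + \left(2 - 13\right) = -2 - 11 = -13$)
$D 44 \cdot 6 = \left(-13\right) 44 \cdot 6 = \left(-572\right) 6 = -3432$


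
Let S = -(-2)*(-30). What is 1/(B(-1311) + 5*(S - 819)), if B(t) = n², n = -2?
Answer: -1/4391 ≈ -0.00022774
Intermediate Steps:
S = -60 (S = -1*60 = -60)
B(t) = 4 (B(t) = (-2)² = 4)
1/(B(-1311) + 5*(S - 819)) = 1/(4 + 5*(-60 - 819)) = 1/(4 + 5*(-879)) = 1/(4 - 4395) = 1/(-4391) = -1/4391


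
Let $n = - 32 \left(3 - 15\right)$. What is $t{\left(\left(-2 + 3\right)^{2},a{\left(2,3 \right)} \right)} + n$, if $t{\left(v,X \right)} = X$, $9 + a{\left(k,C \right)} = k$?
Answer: $377$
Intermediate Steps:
$a{\left(k,C \right)} = -9 + k$
$n = 384$ ($n = - 32 \left(3 - 15\right) = \left(-32\right) \left(-12\right) = 384$)
$t{\left(\left(-2 + 3\right)^{2},a{\left(2,3 \right)} \right)} + n = \left(-9 + 2\right) + 384 = -7 + 384 = 377$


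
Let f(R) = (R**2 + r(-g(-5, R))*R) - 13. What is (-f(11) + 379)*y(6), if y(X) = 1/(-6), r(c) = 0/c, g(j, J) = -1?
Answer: -271/6 ≈ -45.167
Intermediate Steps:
r(c) = 0
y(X) = -1/6
f(R) = -13 + R**2 (f(R) = (R**2 + 0*R) - 13 = (R**2 + 0) - 13 = R**2 - 13 = -13 + R**2)
(-f(11) + 379)*y(6) = (-(-13 + 11**2) + 379)*(-1/6) = (-(-13 + 121) + 379)*(-1/6) = (-1*108 + 379)*(-1/6) = (-108 + 379)*(-1/6) = 271*(-1/6) = -271/6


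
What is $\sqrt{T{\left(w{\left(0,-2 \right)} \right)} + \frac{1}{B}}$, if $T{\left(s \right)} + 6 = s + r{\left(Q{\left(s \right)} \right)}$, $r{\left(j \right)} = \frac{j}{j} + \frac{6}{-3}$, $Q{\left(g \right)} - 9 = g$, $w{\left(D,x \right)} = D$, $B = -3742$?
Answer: $\frac{13 i \sqrt{580010}}{3742} \approx 2.6458 i$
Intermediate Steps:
$Q{\left(g \right)} = 9 + g$
$r{\left(j \right)} = -1$ ($r{\left(j \right)} = 1 + 6 \left(- \frac{1}{3}\right) = 1 - 2 = -1$)
$T{\left(s \right)} = -7 + s$ ($T{\left(s \right)} = -6 + \left(s - 1\right) = -6 + \left(-1 + s\right) = -7 + s$)
$\sqrt{T{\left(w{\left(0,-2 \right)} \right)} + \frac{1}{B}} = \sqrt{\left(-7 + 0\right) + \frac{1}{-3742}} = \sqrt{-7 - \frac{1}{3742}} = \sqrt{- \frac{26195}{3742}} = \frac{13 i \sqrt{580010}}{3742}$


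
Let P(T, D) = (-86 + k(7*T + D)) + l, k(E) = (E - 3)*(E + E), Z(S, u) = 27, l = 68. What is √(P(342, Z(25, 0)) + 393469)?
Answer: √12101407 ≈ 3478.7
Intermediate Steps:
k(E) = 2*E*(-3 + E) (k(E) = (-3 + E)*(2*E) = 2*E*(-3 + E))
P(T, D) = -18 + 2*(D + 7*T)*(-3 + D + 7*T) (P(T, D) = (-86 + 2*(7*T + D)*(-3 + (7*T + D))) + 68 = (-86 + 2*(D + 7*T)*(-3 + (D + 7*T))) + 68 = (-86 + 2*(D + 7*T)*(-3 + D + 7*T)) + 68 = -18 + 2*(D + 7*T)*(-3 + D + 7*T))
√(P(342, Z(25, 0)) + 393469) = √((-18 + 2*(27 + 7*342)*(-3 + 27 + 7*342)) + 393469) = √((-18 + 2*(27 + 2394)*(-3 + 27 + 2394)) + 393469) = √((-18 + 2*2421*2418) + 393469) = √((-18 + 11707956) + 393469) = √(11707938 + 393469) = √12101407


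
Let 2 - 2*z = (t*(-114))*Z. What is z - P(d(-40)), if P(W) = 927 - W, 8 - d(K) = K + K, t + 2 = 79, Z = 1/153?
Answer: -41275/51 ≈ -809.31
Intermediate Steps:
Z = 1/153 ≈ 0.0065359
t = 77 (t = -2 + 79 = 77)
d(K) = 8 - 2*K (d(K) = 8 - (K + K) = 8 - 2*K)
z = 1514/51 (z = 1 - 77*(-114)/(2*153) = 1 - (-4389)/153 = 1 - ½*(-2926/51) = 1 + 1463/51 = 1514/51 ≈ 29.686)
z - P(d(-40)) = 1514/51 - (927 - (8 - 2*(-40))) = 1514/51 - (927 - (8 + 80)) = 1514/51 - (927 - 1*88) = 1514/51 - (927 - 88) = 1514/51 - 1*839 = 1514/51 - 839 = -41275/51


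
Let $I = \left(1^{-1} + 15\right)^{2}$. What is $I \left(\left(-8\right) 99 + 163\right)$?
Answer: $-161024$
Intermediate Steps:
$I = 256$ ($I = \left(1 + 15\right)^{2} = 16^{2} = 256$)
$I \left(\left(-8\right) 99 + 163\right) = 256 \left(\left(-8\right) 99 + 163\right) = 256 \left(-792 + 163\right) = 256 \left(-629\right) = -161024$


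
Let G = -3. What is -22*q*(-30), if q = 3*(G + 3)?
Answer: 0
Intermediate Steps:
q = 0 (q = 3*(-3 + 3) = 3*0 = 0)
-22*q*(-30) = -22*0*(-30) = 0*(-30) = 0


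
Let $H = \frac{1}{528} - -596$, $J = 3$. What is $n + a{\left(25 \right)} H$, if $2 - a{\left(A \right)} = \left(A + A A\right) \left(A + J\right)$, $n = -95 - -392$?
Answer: $- \frac{954425601}{88} \approx -1.0846 \cdot 10^{7}$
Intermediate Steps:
$n = 297$ ($n = -95 + 392 = 297$)
$H = \frac{314689}{528}$ ($H = \frac{1}{528} + 596 = \frac{314689}{528} \approx 596.0$)
$a{\left(A \right)} = 2 - \left(3 + A\right) \left(A + A^{2}\right)$ ($a{\left(A \right)} = 2 - \left(A + A A\right) \left(A + 3\right) = 2 - \left(A + A^{2}\right) \left(3 + A\right) = 2 - \left(3 + A\right) \left(A + A^{2}\right)$)
$n + a{\left(25 \right)} H = 297 + \left(2 - 25^{3} - 4 \cdot 25^{2} - 75\right) \frac{314689}{528} = 297 + \left(2 - 15625 - 2500 - 75\right) \frac{314689}{528} = 297 - \frac{954451737}{88} = - \frac{954425601}{88}$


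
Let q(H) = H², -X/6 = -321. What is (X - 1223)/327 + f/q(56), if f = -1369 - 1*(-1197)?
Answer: 537091/256368 ≈ 2.0950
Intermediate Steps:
X = 1926 (X = -6*(-321) = 1926)
f = -172 (f = -1369 + 1197 = -172)
(X - 1223)/327 + f/q(56) = (1926 - 1223)/327 - 172/(56²) = 703*(1/327) - 172/3136 = 703/327 - 172*1/3136 = 703/327 - 43/784 = 537091/256368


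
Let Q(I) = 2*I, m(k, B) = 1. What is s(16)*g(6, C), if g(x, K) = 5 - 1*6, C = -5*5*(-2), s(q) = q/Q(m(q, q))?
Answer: -8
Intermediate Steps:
s(q) = q/2 (s(q) = q/((2*1)) = q/2)
C = 50 (C = -25*(-2) = 50)
g(x, K) = -1 (g(x, K) = 5 - 6 = -1)
s(16)*g(6, C) = ((½)*16)*(-1) = 8*(-1) = -8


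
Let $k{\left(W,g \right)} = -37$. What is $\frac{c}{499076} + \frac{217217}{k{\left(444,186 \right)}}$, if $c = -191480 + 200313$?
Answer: $- \frac{108407464671}{18465812} \approx -5870.7$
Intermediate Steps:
$c = 8833$
$\frac{c}{499076} + \frac{217217}{k{\left(444,186 \right)}} = \frac{8833}{499076} + \frac{217217}{-37} = 8833 \cdot \frac{1}{499076} + 217217 \left(- \frac{1}{37}\right) = \frac{8833}{499076} - \frac{217217}{37} = - \frac{108407464671}{18465812}$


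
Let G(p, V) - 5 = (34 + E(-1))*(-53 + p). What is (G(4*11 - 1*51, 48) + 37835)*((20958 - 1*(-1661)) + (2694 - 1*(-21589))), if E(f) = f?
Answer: 1681905720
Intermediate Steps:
G(p, V) = -1744 + 33*p (G(p, V) = 5 + (34 - 1)*(-53 + p) = 5 + 33*(-53 + p) = 5 + (-1749 + 33*p) = -1744 + 33*p)
(G(4*11 - 1*51, 48) + 37835)*((20958 - 1*(-1661)) + (2694 - 1*(-21589))) = ((-1744 + 33*(4*11 - 1*51)) + 37835)*((20958 - 1*(-1661)) + (2694 - 1*(-21589))) = ((-1744 + 33*(44 - 51)) + 37835)*((20958 + 1661) + (2694 + 21589)) = ((-1744 + 33*(-7)) + 37835)*(22619 + 24283) = ((-1744 - 231) + 37835)*46902 = (-1975 + 37835)*46902 = 35860*46902 = 1681905720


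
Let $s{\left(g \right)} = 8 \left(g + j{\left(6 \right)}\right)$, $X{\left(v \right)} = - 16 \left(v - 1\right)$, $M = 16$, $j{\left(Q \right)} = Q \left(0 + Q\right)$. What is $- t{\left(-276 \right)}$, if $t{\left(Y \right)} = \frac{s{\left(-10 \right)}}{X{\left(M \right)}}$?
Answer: $\frac{13}{15} \approx 0.86667$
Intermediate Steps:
$j{\left(Q \right)} = Q^{2}$ ($j{\left(Q \right)} = Q Q = Q^{2}$)
$X{\left(v \right)} = 16 - 16 v$ ($X{\left(v \right)} = - 16 \left(-1 + v\right) = 16 - 16 v$)
$s{\left(g \right)} = 288 + 8 g$ ($s{\left(g \right)} = 8 \left(g + 6^{2}\right) = 8 \left(g + 36\right) = 8 \left(36 + g\right) = 288 + 8 g$)
$t{\left(Y \right)} = - \frac{13}{15}$ ($t{\left(Y \right)} = \frac{288 + 8 \left(-10\right)}{16 - 256} = \frac{288 - 80}{16 - 256} = \frac{208}{-240} = 208 \left(- \frac{1}{240}\right) = - \frac{13}{15}$)
$- t{\left(-276 \right)} = \left(-1\right) \left(- \frac{13}{15}\right) = \frac{13}{15}$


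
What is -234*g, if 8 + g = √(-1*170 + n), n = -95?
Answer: 1872 - 234*I*√265 ≈ 1872.0 - 3809.2*I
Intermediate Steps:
g = -8 + I*√265 (g = -8 + √(-1*170 - 95) = -8 + √(-170 - 95) = -8 + √(-265) = -8 + I*√265 ≈ -8.0 + 16.279*I)
-234*g = -234*(-8 + I*√265) = 1872 - 234*I*√265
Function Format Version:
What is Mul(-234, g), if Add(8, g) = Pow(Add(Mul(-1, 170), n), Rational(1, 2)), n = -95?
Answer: Add(1872, Mul(-234, I, Pow(265, Rational(1, 2)))) ≈ Add(1872.0, Mul(-3809.2, I))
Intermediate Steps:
g = Add(-8, Mul(I, Pow(265, Rational(1, 2)))) (g = Add(-8, Pow(Add(Mul(-1, 170), -95), Rational(1, 2))) = Add(-8, Pow(Add(-170, -95), Rational(1, 2))) = Add(-8, Pow(-265, Rational(1, 2))) = Add(-8, Mul(I, Pow(265, Rational(1, 2)))) ≈ Add(-8.0000, Mul(16.279, I)))
Mul(-234, g) = Mul(-234, Add(-8, Mul(I, Pow(265, Rational(1, 2))))) = Add(1872, Mul(-234, I, Pow(265, Rational(1, 2))))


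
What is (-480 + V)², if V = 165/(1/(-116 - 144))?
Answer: 1881824400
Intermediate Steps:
V = -42900 (V = 165/(1/(-260)) = 165/(-1/260) = 165*(-260) = -42900)
(-480 + V)² = (-480 - 42900)² = (-43380)² = 1881824400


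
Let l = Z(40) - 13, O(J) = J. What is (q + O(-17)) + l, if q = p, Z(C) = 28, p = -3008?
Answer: -3010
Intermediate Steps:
q = -3008
l = 15 (l = 28 - 13 = 15)
(q + O(-17)) + l = (-3008 - 17) + 15 = -3025 + 15 = -3010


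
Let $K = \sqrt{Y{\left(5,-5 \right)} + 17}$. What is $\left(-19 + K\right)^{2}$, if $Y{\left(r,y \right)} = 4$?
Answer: $\left(19 - \sqrt{21}\right)^{2} \approx 207.86$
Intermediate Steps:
$K = \sqrt{21}$ ($K = \sqrt{4 + 17} = \sqrt{21} \approx 4.5826$)
$\left(-19 + K\right)^{2} = \left(-19 + \sqrt{21}\right)^{2}$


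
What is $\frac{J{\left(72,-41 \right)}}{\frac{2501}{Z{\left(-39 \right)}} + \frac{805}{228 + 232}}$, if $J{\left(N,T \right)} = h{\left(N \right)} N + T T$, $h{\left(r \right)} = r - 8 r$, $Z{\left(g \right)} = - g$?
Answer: $- \frac{5398692}{10277} \approx -525.32$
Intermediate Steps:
$h{\left(r \right)} = - 7 r$
$J{\left(N,T \right)} = T^{2} - 7 N^{2}$ ($J{\left(N,T \right)} = - 7 N N + T T = - 7 N^{2} + T^{2} = T^{2} - 7 N^{2}$)
$\frac{J{\left(72,-41 \right)}}{\frac{2501}{Z{\left(-39 \right)}} + \frac{805}{228 + 232}} = \frac{\left(-41\right)^{2} - 7 \cdot 72^{2}}{\frac{2501}{\left(-1\right) \left(-39\right)} + \frac{805}{228 + 232}} = \frac{1681 - 36288}{\frac{2501}{39} + \frac{805}{460}} = \frac{1681 - 36288}{2501 \cdot \frac{1}{39} + 805 \cdot \frac{1}{460}} = - \frac{34607}{\frac{2501}{39} + \frac{7}{4}} = - \frac{34607}{\frac{10277}{156}} = \left(-34607\right) \frac{156}{10277} = - \frac{5398692}{10277}$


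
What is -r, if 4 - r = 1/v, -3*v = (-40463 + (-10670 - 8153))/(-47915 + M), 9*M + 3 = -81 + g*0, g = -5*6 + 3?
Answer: -380917/59286 ≈ -6.4251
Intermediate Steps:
g = -27 (g = -30 + 3 = -27)
M = -28/3 (M = -⅓ + (-81 - 27*0)/9 = -⅓ + (-81 + 0)/9 = -⅓ + (⅑)*(-81) = -⅓ - 9 = -28/3 ≈ -9.3333)
v = -59286/143773 (v = -(-40463 + (-10670 - 8153))/(3*(-47915 - 28/3)) = -(-40463 - 18823)/(3*(-143773/3)) = -(-19762)*(-3)/143773 = -⅓*177858/143773 = -59286/143773 ≈ -0.41236)
r = 380917/59286 (r = 4 - 1/(-59286/143773) = 4 - 1*(-143773/59286) = 4 + 143773/59286 = 380917/59286 ≈ 6.4251)
-r = -1*380917/59286 = -380917/59286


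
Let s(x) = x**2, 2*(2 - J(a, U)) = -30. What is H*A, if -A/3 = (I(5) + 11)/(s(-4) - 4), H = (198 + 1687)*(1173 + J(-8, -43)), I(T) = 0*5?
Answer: -12337325/2 ≈ -6.1687e+6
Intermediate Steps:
J(a, U) = 17 (J(a, U) = 2 - 1/2*(-30) = 2 + 15 = 17)
I(T) = 0
H = 2243150 (H = (198 + 1687)*(1173 + 17) = 1885*1190 = 2243150)
A = -11/4 (A = -3*(0 + 11)/((-4)**2 - 4) = -33/(16 - 4) = -33/12 = -3*11/12 = -11/4 ≈ -2.7500)
H*A = 2243150*(-11/4) = -12337325/2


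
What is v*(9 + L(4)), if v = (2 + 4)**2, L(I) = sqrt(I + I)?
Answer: 324 + 72*sqrt(2) ≈ 425.82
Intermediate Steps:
L(I) = sqrt(2)*sqrt(I) (L(I) = sqrt(2*I) = sqrt(2)*sqrt(I))
v = 36 (v = 6**2 = 36)
v*(9 + L(4)) = 36*(9 + sqrt(2)*sqrt(4)) = 36*(9 + sqrt(2)*2) = 36*(9 + 2*sqrt(2)) = 324 + 72*sqrt(2)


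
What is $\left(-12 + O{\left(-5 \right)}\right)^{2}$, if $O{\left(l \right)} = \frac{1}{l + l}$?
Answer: $\frac{14641}{100} \approx 146.41$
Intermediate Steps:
$O{\left(l \right)} = \frac{1}{2 l}$
$\left(-12 + O{\left(-5 \right)}\right)^{2} = \left(-12 + \frac{1}{2 \left(-5\right)}\right)^{2} = \left(-12 + \frac{1}{2} \left(- \frac{1}{5}\right)\right)^{2} = \left(-12 - \frac{1}{10}\right)^{2} = \left(- \frac{121}{10}\right)^{2} = \frac{14641}{100}$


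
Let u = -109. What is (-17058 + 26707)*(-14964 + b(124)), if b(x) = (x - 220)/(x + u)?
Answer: -722246948/5 ≈ -1.4445e+8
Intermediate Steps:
b(x) = (-220 + x)/(-109 + x) (b(x) = (x - 220)/(x - 109) = (-220 + x)/(-109 + x))
(-17058 + 26707)*(-14964 + b(124)) = (-17058 + 26707)*(-14964 + (-220 + 124)/(-109 + 124)) = 9649*(-14964 - 96/15) = 9649*(-14964 + (1/15)*(-96)) = 9649*(-14964 - 32/5) = 9649*(-74852/5) = -722246948/5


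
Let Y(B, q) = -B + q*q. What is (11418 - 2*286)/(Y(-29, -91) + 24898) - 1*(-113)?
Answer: 1881675/16604 ≈ 113.33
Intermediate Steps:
Y(B, q) = q² - B (Y(B, q) = -B + q² = q² - B)
(11418 - 2*286)/(Y(-29, -91) + 24898) - 1*(-113) = (11418 - 2*286)/(((-91)² - 1*(-29)) + 24898) - 1*(-113) = (11418 - 572)/((8281 + 29) + 24898) + 113 = 10846/(8310 + 24898) + 113 = 10846/33208 + 113 = 10846*(1/33208) + 113 = 5423/16604 + 113 = 1881675/16604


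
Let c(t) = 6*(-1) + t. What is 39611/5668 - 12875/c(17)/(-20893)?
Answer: 705884181/100202828 ≈ 7.0446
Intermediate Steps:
c(t) = -6 + t
39611/5668 - 12875/c(17)/(-20893) = 39611/5668 - 12875/(-6 + 17)/(-20893) = 39611*(1/5668) - 12875/11*(-1/20893) = 3047/436 - 12875*1/11*(-1/20893) = 3047/436 - 12875/11*(-1/20893) = 3047/436 + 12875/229823 = 705884181/100202828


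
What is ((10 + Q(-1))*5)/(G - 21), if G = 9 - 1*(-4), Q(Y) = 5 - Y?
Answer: -10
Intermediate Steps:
G = 13 (G = 9 + 4 = 13)
((10 + Q(-1))*5)/(G - 21) = ((10 + (5 - 1*(-1)))*5)/(13 - 21) = ((10 + (5 + 1))*5)/(-8) = ((10 + 6)*5)*(-⅛) = (16*5)*(-⅛) = 80*(-⅛) = -10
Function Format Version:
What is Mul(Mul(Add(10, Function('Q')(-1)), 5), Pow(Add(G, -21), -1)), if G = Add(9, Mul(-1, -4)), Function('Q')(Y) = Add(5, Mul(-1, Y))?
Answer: -10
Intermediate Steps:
G = 13 (G = Add(9, 4) = 13)
Mul(Mul(Add(10, Function('Q')(-1)), 5), Pow(Add(G, -21), -1)) = Mul(Mul(Add(10, Add(5, Mul(-1, -1))), 5), Pow(Add(13, -21), -1)) = Mul(Mul(Add(10, Add(5, 1)), 5), Pow(-8, -1)) = Mul(Mul(Add(10, 6), 5), Rational(-1, 8)) = Mul(Mul(16, 5), Rational(-1, 8)) = Mul(80, Rational(-1, 8)) = -10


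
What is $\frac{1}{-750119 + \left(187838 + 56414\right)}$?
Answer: $- \frac{1}{505867} \approx -1.9768 \cdot 10^{-6}$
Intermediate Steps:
$\frac{1}{-750119 + \left(187838 + 56414\right)} = \frac{1}{-750119 + 244252} = \frac{1}{-505867} = - \frac{1}{505867}$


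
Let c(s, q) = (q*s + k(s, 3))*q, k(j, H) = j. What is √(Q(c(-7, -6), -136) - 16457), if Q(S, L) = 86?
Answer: 3*I*√1819 ≈ 127.95*I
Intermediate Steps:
c(s, q) = q*(s + q*s) (c(s, q) = (q*s + s)*q = (s + q*s)*q = q*(s + q*s))
√(Q(c(-7, -6), -136) - 16457) = √(86 - 16457) = √(-16371) = 3*I*√1819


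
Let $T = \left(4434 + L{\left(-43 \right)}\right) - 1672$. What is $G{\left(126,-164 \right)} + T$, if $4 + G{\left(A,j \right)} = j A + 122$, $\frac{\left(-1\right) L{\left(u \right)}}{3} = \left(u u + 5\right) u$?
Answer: $221382$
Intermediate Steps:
$L{\left(u \right)} = - 3 u \left(5 + u^{2}\right)$ ($L{\left(u \right)} = - 3 \left(u u + 5\right) u = - 3 \left(u^{2} + 5\right) u = - 3 \left(5 + u^{2}\right) u = - 3 u \left(5 + u^{2}\right)$)
$T = 241928$ ($T = \left(4434 - - 129 \left(5 + \left(-43\right)^{2}\right)\right) - 1672 = \left(4434 - - 129 \left(5 + 1849\right)\right) - 1672 = \left(4434 - \left(-129\right) 1854\right) - 1672 = \left(4434 + 239166\right) - 1672 = 243600 - 1672 = 241928$)
$G{\left(A,j \right)} = 118 + A j$ ($G{\left(A,j \right)} = -4 + \left(j A + 122\right) = -4 + \left(A j + 122\right) = -4 + \left(122 + A j\right) = 118 + A j$)
$G{\left(126,-164 \right)} + T = \left(118 + 126 \left(-164\right)\right) + 241928 = \left(118 - 20664\right) + 241928 = -20546 + 241928 = 221382$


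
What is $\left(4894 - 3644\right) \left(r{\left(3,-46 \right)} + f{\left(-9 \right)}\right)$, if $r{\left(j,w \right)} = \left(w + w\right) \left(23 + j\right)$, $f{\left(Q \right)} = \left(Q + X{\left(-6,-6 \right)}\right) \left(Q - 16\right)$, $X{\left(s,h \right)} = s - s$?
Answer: $-2708750$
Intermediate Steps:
$X{\left(s,h \right)} = 0$
$f{\left(Q \right)} = Q \left(-16 + Q\right)$ ($f{\left(Q \right)} = \left(Q + 0\right) \left(Q - 16\right) = Q \left(-16 + Q\right)$)
$r{\left(j,w \right)} = 2 w \left(23 + j\right)$
$\left(4894 - 3644\right) \left(r{\left(3,-46 \right)} + f{\left(-9 \right)}\right) = \left(4894 - 3644\right) \left(2 \left(-46\right) \left(23 + 3\right) - 9 \left(-16 - 9\right)\right) = 1250 \left(2 \left(-46\right) 26 - -225\right) = 1250 \left(-2392 + 225\right) = 1250 \left(-2167\right) = -2708750$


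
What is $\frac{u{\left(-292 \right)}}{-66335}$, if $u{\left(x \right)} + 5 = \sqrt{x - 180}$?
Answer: $\frac{1}{13267} - \frac{2 i \sqrt{118}}{66335} \approx 7.5375 \cdot 10^{-5} - 0.00032751 i$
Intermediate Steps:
$u{\left(x \right)} = -5 + \sqrt{-180 + x}$ ($u{\left(x \right)} = -5 + \sqrt{x - 180} = -5 + \sqrt{-180 + x}$)
$\frac{u{\left(-292 \right)}}{-66335} = \frac{-5 + \sqrt{-180 - 292}}{-66335} = \left(-5 + \sqrt{-472}\right) \left(- \frac{1}{66335}\right) = \left(-5 + 2 i \sqrt{118}\right) \left(- \frac{1}{66335}\right) = \frac{1}{13267} - \frac{2 i \sqrt{118}}{66335}$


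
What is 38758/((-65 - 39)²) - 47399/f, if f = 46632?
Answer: 80918467/31523232 ≈ 2.5669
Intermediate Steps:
38758/((-65 - 39)²) - 47399/f = 38758/((-65 - 39)²) - 47399/46632 = 38758/((-104)²) - 47399*1/46632 = 38758/10816 - 47399/46632 = 38758*(1/10816) - 47399/46632 = 19379/5408 - 47399/46632 = 80918467/31523232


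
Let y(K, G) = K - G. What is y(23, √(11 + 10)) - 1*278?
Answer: -255 - √21 ≈ -259.58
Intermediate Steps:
y(23, √(11 + 10)) - 1*278 = (23 - √(11 + 10)) - 1*278 = (23 - √21) - 278 = -255 - √21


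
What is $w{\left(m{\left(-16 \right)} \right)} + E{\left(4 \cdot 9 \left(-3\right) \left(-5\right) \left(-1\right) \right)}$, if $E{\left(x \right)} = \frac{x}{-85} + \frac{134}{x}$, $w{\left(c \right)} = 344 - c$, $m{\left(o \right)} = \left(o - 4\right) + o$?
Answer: $\frac{1772221}{4590} \approx 386.1$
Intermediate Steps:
$m{\left(o \right)} = -4 + 2 o$ ($m{\left(o \right)} = \left(-4 + o\right) + o = -4 + 2 o$)
$E{\left(x \right)} = \frac{134}{x} - \frac{x}{85}$ ($E{\left(x \right)} = x \left(- \frac{1}{85}\right) + \frac{134}{x} = - \frac{x}{85} + \frac{134}{x} = \frac{134}{x} - \frac{x}{85}$)
$w{\left(m{\left(-16 \right)} \right)} + E{\left(4 \cdot 9 \left(-3\right) \left(-5\right) \left(-1\right) \right)} = \left(344 - \left(-4 + 2 \left(-16\right)\right)\right) - \left(\frac{67}{270} + \frac{4 \cdot 9 \left(-3\right) \left(-5\right) \left(-1\right)}{85}\right) = \left(344 - \left(-4 - 32\right)\right) - \left(\frac{67}{270} + \frac{1}{85} \cdot 36 \cdot 15 \left(-1\right)\right) = \left(344 - -36\right) - \left(\frac{67}{270} + \frac{1}{85} \cdot 36 \left(-15\right)\right) = \left(344 + 36\right) + \left(\frac{134}{-540} - - \frac{108}{17}\right) = 380 + \left(134 \left(- \frac{1}{540}\right) + \frac{108}{17}\right) = 380 + \left(- \frac{67}{270} + \frac{108}{17}\right) = 380 + \frac{28021}{4590} = \frac{1772221}{4590}$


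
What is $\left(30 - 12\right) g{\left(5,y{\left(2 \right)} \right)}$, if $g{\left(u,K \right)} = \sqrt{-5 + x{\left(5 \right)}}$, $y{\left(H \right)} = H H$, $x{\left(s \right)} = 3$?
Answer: $18 i \sqrt{2} \approx 25.456 i$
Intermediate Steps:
$y{\left(H \right)} = H^{2}$
$g{\left(u,K \right)} = i \sqrt{2}$ ($g{\left(u,K \right)} = \sqrt{-5 + 3} = \sqrt{-2} = i \sqrt{2}$)
$\left(30 - 12\right) g{\left(5,y{\left(2 \right)} \right)} = \left(30 - 12\right) i \sqrt{2} = 18 i \sqrt{2}$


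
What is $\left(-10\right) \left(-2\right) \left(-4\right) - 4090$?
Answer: $-4170$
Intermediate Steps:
$\left(-10\right) \left(-2\right) \left(-4\right) - 4090 = 20 \left(-4\right) - 4090 = -80 - 4090 = -4170$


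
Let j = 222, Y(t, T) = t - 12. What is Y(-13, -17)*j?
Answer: -5550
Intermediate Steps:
Y(t, T) = -12 + t
Y(-13, -17)*j = (-12 - 13)*222 = -25*222 = -5550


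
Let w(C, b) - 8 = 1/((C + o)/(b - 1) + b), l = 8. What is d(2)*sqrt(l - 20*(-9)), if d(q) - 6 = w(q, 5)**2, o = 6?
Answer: 7086*sqrt(47)/49 ≈ 991.41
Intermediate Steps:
w(C, b) = 8 + 1/(b + (6 + C)/(-1 + b)) (w(C, b) = 8 + 1/((C + 6)/(b - 1) + b) = 8 + 1/((6 + C)/(-1 + b) + b) = 8 + 1/(b + (6 + C)/(-1 + b)))
d(q) = 6 + (212 + 8*q)**2/(26 + q)**2 (d(q) = 6 + ((47 - 7*5 + 8*q + 8*5**2)/(6 + q + 5**2 - 1*5))**2 = 6 + ((47 - 35 + 8*q + 8*25)/(6 + q + 25 - 5))**2 = 6 + ((47 - 35 + 8*q + 200)/(26 + q))**2 = 6 + ((212 + 8*q)/(26 + q))**2 = 6 + (212 + 8*q)**2/(26 + q)**2)
d(2)*sqrt(l - 20*(-9)) = (2*(24500 + 35*2**2 + 1852*2)/(676 + 2**2 + 52*2))*sqrt(8 - 20*(-9)) = (2*(24500 + 35*4 + 3704)/(676 + 4 + 104))*sqrt(8 + 180) = (2*(24500 + 140 + 3704)/784)*sqrt(188) = (2*(1/784)*28344)*(2*sqrt(47)) = 3543*(2*sqrt(47))/49 = 7086*sqrt(47)/49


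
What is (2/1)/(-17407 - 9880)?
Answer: -2/27287 ≈ -7.3295e-5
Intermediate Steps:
(2/1)/(-17407 - 9880) = (2*1)/(-27287) = 2*(-1/27287) = -2/27287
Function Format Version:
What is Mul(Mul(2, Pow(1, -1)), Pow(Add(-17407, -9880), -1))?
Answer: Rational(-2, 27287) ≈ -7.3295e-5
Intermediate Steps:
Mul(Mul(2, Pow(1, -1)), Pow(Add(-17407, -9880), -1)) = Mul(Mul(2, 1), Pow(-27287, -1)) = Mul(2, Rational(-1, 27287)) = Rational(-2, 27287)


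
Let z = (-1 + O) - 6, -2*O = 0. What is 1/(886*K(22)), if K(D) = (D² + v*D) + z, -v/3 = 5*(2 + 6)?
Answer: -1/1916418 ≈ -5.2181e-7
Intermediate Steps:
O = 0 (O = -½*0 = 0)
z = -7 (z = (-1 + 0) - 6 = -1 - 6 = -7)
v = -120 (v = -15*(2 + 6) = -15*8 = -3*40 = -120)
K(D) = -7 + D² - 120*D (K(D) = (D² - 120*D) - 7 = -7 + D² - 120*D)
1/(886*K(22)) = 1/(886*(-7 + 22² - 120*22)) = 1/(886*(-7 + 484 - 2640)) = (1/886)/(-2163) = (1/886)*(-1/2163) = -1/1916418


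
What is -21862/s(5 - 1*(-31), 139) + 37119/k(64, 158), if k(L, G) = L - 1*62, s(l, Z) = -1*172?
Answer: 803524/43 ≈ 18687.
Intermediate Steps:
s(l, Z) = -172
k(L, G) = -62 + L (k(L, G) = L - 62 = -62 + L)
-21862/s(5 - 1*(-31), 139) + 37119/k(64, 158) = -21862/(-172) + 37119/(-62 + 64) = -21862*(-1/172) + 37119/2 = 10931/86 + 37119*(½) = 10931/86 + 37119/2 = 803524/43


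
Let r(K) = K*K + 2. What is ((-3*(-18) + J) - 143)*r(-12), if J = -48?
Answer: -20002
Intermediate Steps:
r(K) = 2 + K**2 (r(K) = K**2 + 2 = 2 + K**2)
((-3*(-18) + J) - 143)*r(-12) = ((-3*(-18) - 48) - 143)*(2 + (-12)**2) = ((54 - 48) - 143)*(2 + 144) = (6 - 143)*146 = -137*146 = -20002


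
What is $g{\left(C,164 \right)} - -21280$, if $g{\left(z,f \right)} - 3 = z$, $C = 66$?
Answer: $21349$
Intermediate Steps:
$g{\left(z,f \right)} = 3 + z$
$g{\left(C,164 \right)} - -21280 = \left(3 + 66\right) - -21280 = 69 + 21280 = 21349$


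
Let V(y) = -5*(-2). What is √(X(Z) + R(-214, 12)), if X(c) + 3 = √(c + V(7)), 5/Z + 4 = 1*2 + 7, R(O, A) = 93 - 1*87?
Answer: √(3 + √11) ≈ 2.5133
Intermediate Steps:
R(O, A) = 6 (R(O, A) = 93 - 87 = 6)
V(y) = 10
Z = 1 (Z = 5/(-4 + (1*2 + 7)) = 5/(-4 + (2 + 7)) = 5/(-4 + 9) = 5/5 = 5*(⅕) = 1)
X(c) = -3 + √(10 + c) (X(c) = -3 + √(c + 10) = -3 + √(10 + c))
√(X(Z) + R(-214, 12)) = √((-3 + √(10 + 1)) + 6) = √((-3 + √11) + 6) = √(3 + √11)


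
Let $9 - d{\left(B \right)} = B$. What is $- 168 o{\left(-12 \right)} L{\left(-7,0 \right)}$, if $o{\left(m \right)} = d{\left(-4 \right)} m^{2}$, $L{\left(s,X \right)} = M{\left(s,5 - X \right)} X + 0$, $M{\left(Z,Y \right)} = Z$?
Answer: $0$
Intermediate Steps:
$L{\left(s,X \right)} = X s$ ($L{\left(s,X \right)} = s X + 0 = X s + 0 = X s$)
$d{\left(B \right)} = 9 - B$
$o{\left(m \right)} = 13 m^{2}$ ($o{\left(m \right)} = \left(9 - -4\right) m^{2} = \left(9 + 4\right) m^{2} = 13 m^{2}$)
$- 168 o{\left(-12 \right)} L{\left(-7,0 \right)} = - 168 \cdot 13 \left(-12\right)^{2} \cdot 0 \left(-7\right) = - 168 \cdot 13 \cdot 144 \cdot 0 = \left(-168\right) 1872 \cdot 0 = \left(-314496\right) 0 = 0$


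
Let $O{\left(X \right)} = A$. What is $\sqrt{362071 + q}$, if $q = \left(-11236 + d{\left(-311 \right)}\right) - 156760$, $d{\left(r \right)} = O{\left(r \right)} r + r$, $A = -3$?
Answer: $3 \sqrt{21633} \approx 441.24$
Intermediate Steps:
$O{\left(X \right)} = -3$
$d{\left(r \right)} = - 2 r$ ($d{\left(r \right)} = - 3 r + r = - 2 r$)
$q = -167374$ ($q = \left(-11236 - -622\right) - 156760 = \left(-11236 + 622\right) - 156760 = -10614 - 156760 = -167374$)
$\sqrt{362071 + q} = \sqrt{362071 - 167374} = \sqrt{194697} = 3 \sqrt{21633}$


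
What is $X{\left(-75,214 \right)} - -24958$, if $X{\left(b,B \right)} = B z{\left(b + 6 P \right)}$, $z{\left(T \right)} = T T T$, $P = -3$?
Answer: $-172107440$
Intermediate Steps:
$z{\left(T \right)} = T^{3}$ ($z{\left(T \right)} = T^{2} T = T^{3}$)
$X{\left(b,B \right)} = B \left(-18 + b\right)^{3}$ ($X{\left(b,B \right)} = B \left(b + 6 \left(-3\right)\right)^{3} = B \left(b - 18\right)^{3} = B \left(-18 + b\right)^{3}$)
$X{\left(-75,214 \right)} - -24958 = 214 \left(-18 - 75\right)^{3} - -24958 = 214 \left(-93\right)^{3} + 24958 = 214 \left(-804357\right) + 24958 = -172132398 + 24958 = -172107440$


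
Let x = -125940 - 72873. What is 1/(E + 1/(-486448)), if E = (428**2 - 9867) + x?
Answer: -486448/12402478209 ≈ -3.9222e-5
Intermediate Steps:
x = -198813
E = -25496 (E = (428**2 - 9867) - 198813 = (183184 - 9867) - 198813 = 173317 - 198813 = -25496)
1/(E + 1/(-486448)) = 1/(-25496 + 1/(-486448)) = 1/(-25496 - 1/486448) = 1/(-12402478209/486448) = -486448/12402478209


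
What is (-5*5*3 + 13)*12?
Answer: -744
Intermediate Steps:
(-5*5*3 + 13)*12 = (-25*3 + 13)*12 = (-75 + 13)*12 = -62*12 = -744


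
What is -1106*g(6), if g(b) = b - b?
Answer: 0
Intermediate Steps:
g(b) = 0
-1106*g(6) = -1106*0 = 0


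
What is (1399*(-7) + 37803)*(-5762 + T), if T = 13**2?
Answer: -156659930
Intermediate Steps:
T = 169
(1399*(-7) + 37803)*(-5762 + T) = (1399*(-7) + 37803)*(-5762 + 169) = (-9793 + 37803)*(-5593) = 28010*(-5593) = -156659930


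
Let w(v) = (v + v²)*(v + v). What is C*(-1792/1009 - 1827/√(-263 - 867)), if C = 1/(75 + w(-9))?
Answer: 1792/1231989 - 609*I*√1130/459910 ≈ 0.0014546 - 0.044513*I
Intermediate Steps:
w(v) = 2*v*(v + v²) (w(v) = (v + v²)*(2*v) = 2*v*(v + v²))
C = -1/1221 (C = 1/(75 + 2*(-9)²*(1 - 9)) = 1/(75 + 2*81*(-8)) = 1/(75 - 1296) = 1/(-1221) = -1/1221 ≈ -0.00081900)
C*(-1792/1009 - 1827/√(-263 - 867)) = -(-1792/1009 - 1827/√(-263 - 867))/1221 = -(-1792*1/1009 - 1827*(-I*√1130/1130))/1221 = -(-1792/1009 - 1827*(-I*√1130/1130))/1221 = -(-1792/1009 - (-1827)*I*√1130/1130)/1221 = -(-1792/1009 + 1827*I*√1130/1130)/1221 = 1792/1231989 - 609*I*√1130/459910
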